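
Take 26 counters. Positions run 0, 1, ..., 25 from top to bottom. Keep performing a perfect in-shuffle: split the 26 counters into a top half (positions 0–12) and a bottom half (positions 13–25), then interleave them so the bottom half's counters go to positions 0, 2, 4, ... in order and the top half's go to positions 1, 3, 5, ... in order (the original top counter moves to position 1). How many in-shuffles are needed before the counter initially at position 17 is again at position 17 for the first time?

Follow position 17 under repeated in-shuffles:
17 → 8 → 17
It first returns after 2 in-shuffles.

2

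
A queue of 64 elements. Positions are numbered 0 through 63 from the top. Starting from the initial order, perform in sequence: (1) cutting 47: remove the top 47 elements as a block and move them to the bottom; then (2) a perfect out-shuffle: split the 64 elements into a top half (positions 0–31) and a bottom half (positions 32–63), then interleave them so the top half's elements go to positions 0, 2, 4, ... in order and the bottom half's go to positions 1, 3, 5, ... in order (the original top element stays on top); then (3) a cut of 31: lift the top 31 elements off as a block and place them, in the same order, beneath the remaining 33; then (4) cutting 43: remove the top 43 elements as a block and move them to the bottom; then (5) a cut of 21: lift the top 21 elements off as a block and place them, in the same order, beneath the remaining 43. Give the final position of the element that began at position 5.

Track the element from position 5 forward through each operation:
  after op 1 (cut 47): 5 → 22
  after op 2 (out-shuffle): 22 → 44
  after op 3 (cut 31): 44 → 13
  after op 4 (cut 43): 13 → 34
  after op 5 (cut 21): 34 → 13

13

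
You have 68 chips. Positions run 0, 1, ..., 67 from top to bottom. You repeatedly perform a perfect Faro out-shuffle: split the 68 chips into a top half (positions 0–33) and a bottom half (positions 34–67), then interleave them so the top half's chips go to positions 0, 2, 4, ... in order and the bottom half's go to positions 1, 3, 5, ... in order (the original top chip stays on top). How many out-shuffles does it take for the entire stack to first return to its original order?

The out-shuffle permutes the 68 positions with cycle lengths [1, 1, 66].
Every chip is home exactly when every cycle has completed a whole number of laps, i.e. after lcm(1, 66) = 66 out-shuffles.

66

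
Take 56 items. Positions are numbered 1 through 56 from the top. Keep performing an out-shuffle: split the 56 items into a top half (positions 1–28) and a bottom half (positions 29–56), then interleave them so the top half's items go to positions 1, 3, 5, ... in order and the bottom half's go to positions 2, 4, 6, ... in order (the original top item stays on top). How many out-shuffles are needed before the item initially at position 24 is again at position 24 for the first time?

Follow position 24 under repeated out-shuffles:
24 → 47 → 38 → 20 → 39 → 22 → 43 → 30 → 4 → 7 → 13 → 25 → 49 → 42 → 28 → 55 → 54 → 52 → 48 → 40 → 24
It first returns after 20 out-shuffles.

20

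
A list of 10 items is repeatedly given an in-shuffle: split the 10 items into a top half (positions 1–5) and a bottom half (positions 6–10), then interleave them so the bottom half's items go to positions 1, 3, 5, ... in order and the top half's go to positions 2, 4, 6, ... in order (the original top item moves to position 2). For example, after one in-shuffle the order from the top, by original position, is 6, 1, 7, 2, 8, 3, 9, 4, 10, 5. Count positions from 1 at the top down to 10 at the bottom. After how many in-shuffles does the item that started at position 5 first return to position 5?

10

Follow position 5 under repeated in-shuffles:
5 → 10 → 9 → 7 → 3 → 6 → 1 → 2 → 4 → 8 → 5
It first returns after 10 in-shuffles.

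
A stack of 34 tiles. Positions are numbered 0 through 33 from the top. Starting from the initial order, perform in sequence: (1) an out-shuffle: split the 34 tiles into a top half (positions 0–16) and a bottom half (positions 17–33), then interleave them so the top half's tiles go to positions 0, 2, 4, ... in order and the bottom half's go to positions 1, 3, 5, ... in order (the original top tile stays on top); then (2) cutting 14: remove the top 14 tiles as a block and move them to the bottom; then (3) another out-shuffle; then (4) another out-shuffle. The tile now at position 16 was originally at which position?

Undo the operations in reverse order, starting from position 16:
  undo op 4 (out-shuffle, from top half): 16 ← 8
  undo op 3 (out-shuffle, from top half): 8 ← 4
  undo op 2 (cut 14): 4 ← 18
  undo op 1 (out-shuffle, from top half): 18 ← 9
So the tile at position 16 came from original position 9.

9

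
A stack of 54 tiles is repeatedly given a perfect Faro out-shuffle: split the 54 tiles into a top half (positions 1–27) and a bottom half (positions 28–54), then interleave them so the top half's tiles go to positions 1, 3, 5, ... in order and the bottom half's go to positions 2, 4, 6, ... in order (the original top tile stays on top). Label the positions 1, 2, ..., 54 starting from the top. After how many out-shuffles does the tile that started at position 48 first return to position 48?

52

Follow position 48 under repeated out-shuffles:
48 → 42 → 30 → 6 → 11 → 21 → 41 → 28 → ... → 48 (length 52)
It first returns after 52 out-shuffles.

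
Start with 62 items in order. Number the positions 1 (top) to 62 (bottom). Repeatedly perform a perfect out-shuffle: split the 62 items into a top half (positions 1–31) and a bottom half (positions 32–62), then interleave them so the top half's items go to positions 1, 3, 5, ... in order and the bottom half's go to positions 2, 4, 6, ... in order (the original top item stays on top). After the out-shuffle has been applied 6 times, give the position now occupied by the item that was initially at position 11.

31

Track the item's position through each out-shuffle:
11 → 21 → 41 → 20 → 39 → 16 → 31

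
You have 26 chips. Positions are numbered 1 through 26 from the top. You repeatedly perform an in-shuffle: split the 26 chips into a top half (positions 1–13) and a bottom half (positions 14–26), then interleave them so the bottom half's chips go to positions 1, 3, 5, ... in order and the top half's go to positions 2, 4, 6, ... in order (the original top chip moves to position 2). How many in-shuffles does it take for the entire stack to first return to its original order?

The in-shuffle permutes the 26 positions with cycle lengths [2, 6, 18].
Every chip is home exactly when every cycle has completed a whole number of laps, i.e. after lcm(2, 6, 18) = 18 in-shuffles.

18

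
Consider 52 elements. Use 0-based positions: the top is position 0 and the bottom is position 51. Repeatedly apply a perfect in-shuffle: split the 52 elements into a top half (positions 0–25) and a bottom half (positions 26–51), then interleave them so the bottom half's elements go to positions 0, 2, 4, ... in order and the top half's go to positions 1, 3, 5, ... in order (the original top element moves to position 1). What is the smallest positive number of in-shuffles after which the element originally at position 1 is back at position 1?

52

Follow position 1 under repeated in-shuffles:
1 → 3 → 7 → 15 → 31 → 10 → 21 → 43 → ... → 1 (length 52)
It first returns after 52 in-shuffles.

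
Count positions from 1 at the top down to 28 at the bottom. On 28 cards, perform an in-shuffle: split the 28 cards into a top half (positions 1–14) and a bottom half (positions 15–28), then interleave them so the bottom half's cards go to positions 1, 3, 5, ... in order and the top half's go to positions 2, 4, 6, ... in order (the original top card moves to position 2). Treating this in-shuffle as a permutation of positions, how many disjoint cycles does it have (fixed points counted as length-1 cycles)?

1

Trace each unvisited position around until it returns:
(1 2 4 8 16 3 ... len 28)
1 cycle in total.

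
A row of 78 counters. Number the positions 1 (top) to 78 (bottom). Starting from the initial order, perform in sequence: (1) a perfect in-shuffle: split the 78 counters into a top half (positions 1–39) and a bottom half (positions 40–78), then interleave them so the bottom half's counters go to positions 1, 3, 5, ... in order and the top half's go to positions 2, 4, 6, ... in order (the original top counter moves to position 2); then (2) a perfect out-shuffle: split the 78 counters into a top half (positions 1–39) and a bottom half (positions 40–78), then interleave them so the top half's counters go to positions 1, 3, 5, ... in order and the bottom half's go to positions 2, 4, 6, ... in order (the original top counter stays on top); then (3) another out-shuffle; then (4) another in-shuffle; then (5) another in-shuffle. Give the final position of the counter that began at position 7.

54

Track the counter from position 7 forward through each operation:
  after op 1 (in-shuffle): 7 → 14
  after op 2 (out-shuffle): 14 → 27
  after op 3 (out-shuffle): 27 → 53
  after op 4 (in-shuffle): 53 → 27
  after op 5 (in-shuffle): 27 → 54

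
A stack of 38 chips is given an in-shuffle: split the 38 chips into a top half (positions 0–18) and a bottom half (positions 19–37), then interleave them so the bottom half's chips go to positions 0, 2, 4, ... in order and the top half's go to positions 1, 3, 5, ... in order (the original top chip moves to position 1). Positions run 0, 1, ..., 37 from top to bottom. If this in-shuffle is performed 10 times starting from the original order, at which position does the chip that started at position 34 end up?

37

Track the chip's position through each in-shuffle:
34 → 30 → 22 → 6 → 13 → 27 → 16 → 33 → 28 → 18 → 37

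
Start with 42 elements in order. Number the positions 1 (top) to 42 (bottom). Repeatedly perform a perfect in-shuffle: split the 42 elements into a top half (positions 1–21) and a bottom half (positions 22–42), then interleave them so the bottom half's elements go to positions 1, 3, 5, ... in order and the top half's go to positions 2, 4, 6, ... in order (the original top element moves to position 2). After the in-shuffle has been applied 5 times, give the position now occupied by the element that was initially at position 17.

Track the element's position through each in-shuffle:
17 → 34 → 25 → 7 → 14 → 28

28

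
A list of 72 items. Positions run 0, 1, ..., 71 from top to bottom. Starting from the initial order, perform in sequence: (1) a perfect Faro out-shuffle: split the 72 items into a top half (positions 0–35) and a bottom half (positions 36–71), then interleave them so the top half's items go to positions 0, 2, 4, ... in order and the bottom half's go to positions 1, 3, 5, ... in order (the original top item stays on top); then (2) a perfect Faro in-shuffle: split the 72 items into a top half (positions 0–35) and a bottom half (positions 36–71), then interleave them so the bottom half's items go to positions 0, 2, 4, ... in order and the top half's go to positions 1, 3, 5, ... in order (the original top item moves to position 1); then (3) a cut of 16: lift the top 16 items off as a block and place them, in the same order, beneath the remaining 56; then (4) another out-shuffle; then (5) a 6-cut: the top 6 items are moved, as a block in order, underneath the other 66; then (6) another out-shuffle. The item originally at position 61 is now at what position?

Track the item from position 61 forward through each operation:
  after op 1 (out-shuffle): 61 → 51
  after op 2 (in-shuffle): 51 → 30
  after op 3 (cut 16): 30 → 14
  after op 4 (out-shuffle): 14 → 28
  after op 5 (cut 6): 28 → 22
  after op 6 (out-shuffle): 22 → 44

44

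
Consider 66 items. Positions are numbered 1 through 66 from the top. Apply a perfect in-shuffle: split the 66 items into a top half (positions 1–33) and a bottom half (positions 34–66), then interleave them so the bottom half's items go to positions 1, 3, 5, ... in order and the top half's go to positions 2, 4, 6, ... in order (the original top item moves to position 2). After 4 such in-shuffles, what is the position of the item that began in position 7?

Track the item's position through each in-shuffle:
7 → 14 → 28 → 56 → 45

45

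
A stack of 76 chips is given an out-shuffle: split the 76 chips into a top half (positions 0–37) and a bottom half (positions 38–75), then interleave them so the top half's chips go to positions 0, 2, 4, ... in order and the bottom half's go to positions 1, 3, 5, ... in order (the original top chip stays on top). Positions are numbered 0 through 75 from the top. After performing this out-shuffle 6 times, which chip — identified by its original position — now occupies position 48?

57

Work backwards from position 48, undoing one out-shuffle at a time:
48 ← 24 ← 12 ← 6 ← 3 ← 39 ← 57
So the chip now at position 48 started at position 57.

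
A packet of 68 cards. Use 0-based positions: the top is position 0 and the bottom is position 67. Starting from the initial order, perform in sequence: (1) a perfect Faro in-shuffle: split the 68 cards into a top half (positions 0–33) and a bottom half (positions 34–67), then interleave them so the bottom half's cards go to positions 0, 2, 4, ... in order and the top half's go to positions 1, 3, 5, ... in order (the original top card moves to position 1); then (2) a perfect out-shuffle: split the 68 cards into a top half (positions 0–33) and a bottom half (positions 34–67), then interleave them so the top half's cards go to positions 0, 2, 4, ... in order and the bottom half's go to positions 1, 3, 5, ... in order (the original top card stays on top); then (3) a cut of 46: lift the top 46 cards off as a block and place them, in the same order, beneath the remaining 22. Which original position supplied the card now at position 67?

62

Undo the operations in reverse order, starting from position 67:
  undo op 3 (cut 46): 67 ← 45
  undo op 2 (out-shuffle, from bottom half): 45 ← 56
  undo op 1 (in-shuffle, from bottom half): 56 ← 62
So the card at position 67 came from original position 62.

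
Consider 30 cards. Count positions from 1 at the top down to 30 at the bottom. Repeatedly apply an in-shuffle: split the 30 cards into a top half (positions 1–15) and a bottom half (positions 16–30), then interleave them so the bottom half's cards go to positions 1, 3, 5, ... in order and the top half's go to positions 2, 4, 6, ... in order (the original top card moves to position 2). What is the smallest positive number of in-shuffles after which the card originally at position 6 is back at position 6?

Follow position 6 under repeated in-shuffles:
6 → 12 → 24 → 17 → 3 → 6
It first returns after 5 in-shuffles.

5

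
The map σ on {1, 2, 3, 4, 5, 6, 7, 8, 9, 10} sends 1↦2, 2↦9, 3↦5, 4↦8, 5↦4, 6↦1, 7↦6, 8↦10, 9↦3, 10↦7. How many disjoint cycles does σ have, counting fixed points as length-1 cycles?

1

Cycle decomposition: (1 2 9 3 5 4 8 10 7 6).
1 cycle.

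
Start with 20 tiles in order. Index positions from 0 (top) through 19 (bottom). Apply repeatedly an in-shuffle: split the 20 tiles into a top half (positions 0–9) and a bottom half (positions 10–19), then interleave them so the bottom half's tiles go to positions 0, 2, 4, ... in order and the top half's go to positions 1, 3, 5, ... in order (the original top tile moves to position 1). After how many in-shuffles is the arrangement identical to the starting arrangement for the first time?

6

The in-shuffle permutes the 20 positions with cycle lengths [2, 3, 3, 6, 6].
Every tile is home exactly when every cycle has completed a whole number of laps, i.e. after lcm(2, 3, 6) = 6 in-shuffles.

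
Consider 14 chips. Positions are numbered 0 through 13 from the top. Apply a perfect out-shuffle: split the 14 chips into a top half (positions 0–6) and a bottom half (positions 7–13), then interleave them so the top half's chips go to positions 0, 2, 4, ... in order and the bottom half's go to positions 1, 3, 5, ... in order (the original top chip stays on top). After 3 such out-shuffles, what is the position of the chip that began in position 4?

6

Track the chip's position through each out-shuffle:
4 → 8 → 3 → 6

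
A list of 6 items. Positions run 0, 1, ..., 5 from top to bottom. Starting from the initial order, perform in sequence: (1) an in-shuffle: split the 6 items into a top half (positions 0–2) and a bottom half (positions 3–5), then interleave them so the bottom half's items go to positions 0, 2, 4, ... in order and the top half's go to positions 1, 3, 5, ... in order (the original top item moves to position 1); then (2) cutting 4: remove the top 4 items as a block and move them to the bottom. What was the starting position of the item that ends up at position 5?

Undo the operations in reverse order, starting from position 5:
  undo op 2 (cut 4): 5 ← 3
  undo op 1 (in-shuffle, from top half): 3 ← 1
So the item at position 5 came from original position 1.

1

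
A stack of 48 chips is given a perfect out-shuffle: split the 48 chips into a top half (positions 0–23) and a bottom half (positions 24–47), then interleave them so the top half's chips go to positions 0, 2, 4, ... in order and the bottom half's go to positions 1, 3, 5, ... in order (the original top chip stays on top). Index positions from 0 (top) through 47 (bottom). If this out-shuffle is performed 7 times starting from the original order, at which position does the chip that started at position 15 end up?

Track the chip's position through each out-shuffle:
15 → 30 → 13 → 26 → 5 → 10 → 20 → 40

40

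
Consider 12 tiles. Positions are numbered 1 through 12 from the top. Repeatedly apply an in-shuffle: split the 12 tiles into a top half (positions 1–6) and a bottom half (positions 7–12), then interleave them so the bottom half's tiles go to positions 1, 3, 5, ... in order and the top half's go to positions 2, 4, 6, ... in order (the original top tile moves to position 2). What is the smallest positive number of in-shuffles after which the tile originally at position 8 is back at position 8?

12

Follow position 8 under repeated in-shuffles:
8 → 3 → 6 → 12 → 11 → 9 → 5 → 10 → 7 → 1 → 2 → 4 → 8
It first returns after 12 in-shuffles.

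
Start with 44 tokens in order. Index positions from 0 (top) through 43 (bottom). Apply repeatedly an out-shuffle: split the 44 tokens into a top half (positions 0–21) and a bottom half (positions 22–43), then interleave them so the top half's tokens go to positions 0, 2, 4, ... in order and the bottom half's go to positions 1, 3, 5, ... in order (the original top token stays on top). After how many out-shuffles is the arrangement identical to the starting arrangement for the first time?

The out-shuffle permutes the 44 positions with cycle lengths [1, 1, 14, 14, 14].
Every token is home exactly when every cycle has completed a whole number of laps, i.e. after lcm(1, 14) = 14 out-shuffles.

14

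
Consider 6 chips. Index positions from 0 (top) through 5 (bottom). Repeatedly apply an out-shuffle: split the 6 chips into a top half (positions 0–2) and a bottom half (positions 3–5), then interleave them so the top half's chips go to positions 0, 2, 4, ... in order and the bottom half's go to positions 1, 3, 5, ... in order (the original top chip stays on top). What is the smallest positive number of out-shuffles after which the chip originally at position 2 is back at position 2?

4

Follow position 2 under repeated out-shuffles:
2 → 4 → 3 → 1 → 2
It first returns after 4 out-shuffles.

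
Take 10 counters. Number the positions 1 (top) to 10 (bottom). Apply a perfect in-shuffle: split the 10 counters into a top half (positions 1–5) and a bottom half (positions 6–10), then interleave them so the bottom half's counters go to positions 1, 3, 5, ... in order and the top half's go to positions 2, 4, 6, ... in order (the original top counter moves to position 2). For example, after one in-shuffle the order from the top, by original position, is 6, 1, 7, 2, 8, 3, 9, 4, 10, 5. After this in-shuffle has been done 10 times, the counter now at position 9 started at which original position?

9

Work backwards from position 9, undoing one in-shuffle at a time:
9 ← 10 ← 5 ← 8 ← 4 ← 2 ← 1 ← 6 ← 3 ← 7 ← 9
So the counter now at position 9 started at position 9.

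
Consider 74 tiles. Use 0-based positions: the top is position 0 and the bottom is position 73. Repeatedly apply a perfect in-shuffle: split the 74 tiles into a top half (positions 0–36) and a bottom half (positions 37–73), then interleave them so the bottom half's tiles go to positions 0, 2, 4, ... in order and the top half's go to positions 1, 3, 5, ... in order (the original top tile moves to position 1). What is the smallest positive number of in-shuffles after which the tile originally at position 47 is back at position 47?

Follow position 47 under repeated in-shuffles:
47 → 20 → 41 → 8 → 17 → 35 → 71 → 68 → 62 → 50 → 26 → 53 → 32 → 65 → 56 → 38 → 2 → 5 → 11 → 23 → 47
It first returns after 20 in-shuffles.

20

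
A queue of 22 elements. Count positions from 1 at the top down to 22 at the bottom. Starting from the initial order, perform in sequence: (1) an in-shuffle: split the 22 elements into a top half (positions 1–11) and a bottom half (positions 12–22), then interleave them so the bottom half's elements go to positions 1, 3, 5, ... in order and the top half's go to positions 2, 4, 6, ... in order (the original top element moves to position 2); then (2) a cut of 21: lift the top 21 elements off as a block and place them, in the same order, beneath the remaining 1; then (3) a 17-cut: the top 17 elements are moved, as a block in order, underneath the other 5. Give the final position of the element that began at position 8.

22

Track the element from position 8 forward through each operation:
  after op 1 (in-shuffle): 8 → 16
  after op 2 (cut 21): 16 → 17
  after op 3 (cut 17): 17 → 22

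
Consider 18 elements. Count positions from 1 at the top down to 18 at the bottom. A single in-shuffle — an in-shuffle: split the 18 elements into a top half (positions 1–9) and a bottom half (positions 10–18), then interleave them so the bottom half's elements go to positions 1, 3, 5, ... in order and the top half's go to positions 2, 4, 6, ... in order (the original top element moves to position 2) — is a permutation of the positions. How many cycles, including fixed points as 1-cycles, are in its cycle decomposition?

1

Trace each unvisited position around until it returns:
(1 2 4 8 16 13 ... len 18)
1 cycle in total.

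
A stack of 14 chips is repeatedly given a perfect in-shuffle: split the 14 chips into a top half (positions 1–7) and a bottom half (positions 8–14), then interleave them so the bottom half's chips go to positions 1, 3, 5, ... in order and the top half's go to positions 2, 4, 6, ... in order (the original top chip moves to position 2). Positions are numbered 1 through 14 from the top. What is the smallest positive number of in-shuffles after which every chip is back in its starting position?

The in-shuffle permutes the 14 positions with cycle lengths [2, 4, 4, 4].
Every chip is home exactly when every cycle has completed a whole number of laps, i.e. after lcm(2, 4) = 4 in-shuffles.

4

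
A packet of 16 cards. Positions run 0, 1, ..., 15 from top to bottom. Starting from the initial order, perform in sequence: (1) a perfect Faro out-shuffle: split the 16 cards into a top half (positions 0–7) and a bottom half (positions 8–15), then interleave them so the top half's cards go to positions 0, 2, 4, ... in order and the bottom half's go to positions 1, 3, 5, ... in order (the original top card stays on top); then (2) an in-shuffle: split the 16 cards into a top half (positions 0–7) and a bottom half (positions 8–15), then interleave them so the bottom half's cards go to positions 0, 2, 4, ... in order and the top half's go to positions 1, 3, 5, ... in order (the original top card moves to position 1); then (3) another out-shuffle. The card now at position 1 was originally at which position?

Undo the operations in reverse order, starting from position 1:
  undo op 3 (out-shuffle, from bottom half): 1 ← 8
  undo op 2 (in-shuffle, from bottom half): 8 ← 12
  undo op 1 (out-shuffle, from top half): 12 ← 6
So the card at position 1 came from original position 6.

6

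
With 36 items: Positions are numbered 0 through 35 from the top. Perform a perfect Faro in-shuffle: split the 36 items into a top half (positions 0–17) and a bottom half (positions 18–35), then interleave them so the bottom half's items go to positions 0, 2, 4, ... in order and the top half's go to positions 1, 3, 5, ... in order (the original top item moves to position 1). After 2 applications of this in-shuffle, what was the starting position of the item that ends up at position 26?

15

Work backwards from position 26, undoing one in-shuffle at a time:
26 ← 31 ← 15
So the item now at position 26 started at position 15.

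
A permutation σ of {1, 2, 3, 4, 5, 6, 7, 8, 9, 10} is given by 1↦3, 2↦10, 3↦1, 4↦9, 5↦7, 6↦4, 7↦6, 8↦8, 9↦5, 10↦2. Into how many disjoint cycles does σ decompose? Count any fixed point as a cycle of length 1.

Cycle decomposition: (1 3) (2 10) (4 9 5 7 6) (8).
4 cycles.

4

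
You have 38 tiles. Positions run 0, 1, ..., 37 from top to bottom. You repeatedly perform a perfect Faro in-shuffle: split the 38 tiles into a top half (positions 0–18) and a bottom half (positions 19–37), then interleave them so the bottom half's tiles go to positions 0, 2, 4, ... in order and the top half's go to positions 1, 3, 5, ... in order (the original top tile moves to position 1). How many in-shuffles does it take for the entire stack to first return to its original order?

12

The in-shuffle permutes the 38 positions with cycle lengths [2, 12, 12, 12].
Every tile is home exactly when every cycle has completed a whole number of laps, i.e. after lcm(2, 12) = 12 in-shuffles.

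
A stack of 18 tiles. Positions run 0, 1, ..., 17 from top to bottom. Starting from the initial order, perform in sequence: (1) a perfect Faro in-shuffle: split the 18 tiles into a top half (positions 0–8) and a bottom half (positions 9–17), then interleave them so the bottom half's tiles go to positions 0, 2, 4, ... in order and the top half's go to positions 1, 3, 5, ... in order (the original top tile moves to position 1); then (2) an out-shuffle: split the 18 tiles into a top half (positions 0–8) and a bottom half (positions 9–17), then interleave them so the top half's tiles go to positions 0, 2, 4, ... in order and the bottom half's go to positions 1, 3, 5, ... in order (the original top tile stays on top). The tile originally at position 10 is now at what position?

Track the tile from position 10 forward through each operation:
  after op 1 (in-shuffle): 10 → 2
  after op 2 (out-shuffle): 2 → 4

4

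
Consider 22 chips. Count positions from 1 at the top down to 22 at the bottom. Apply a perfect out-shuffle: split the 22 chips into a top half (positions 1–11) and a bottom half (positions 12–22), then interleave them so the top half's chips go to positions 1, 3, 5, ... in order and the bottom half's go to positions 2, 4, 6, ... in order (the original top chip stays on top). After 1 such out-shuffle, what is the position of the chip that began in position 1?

Position 1 is a fixed point of every out-shuffle, so the chip never moves.

1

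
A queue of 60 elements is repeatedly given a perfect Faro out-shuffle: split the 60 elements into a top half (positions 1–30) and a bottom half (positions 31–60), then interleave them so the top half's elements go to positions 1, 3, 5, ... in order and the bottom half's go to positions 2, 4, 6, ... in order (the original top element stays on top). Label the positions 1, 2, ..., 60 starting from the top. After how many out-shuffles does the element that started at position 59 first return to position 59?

58

Follow position 59 under repeated out-shuffles:
59 → 58 → 56 → 52 → 44 → 28 → 55 → 50 → ... → 59 (length 58)
It first returns after 58 out-shuffles.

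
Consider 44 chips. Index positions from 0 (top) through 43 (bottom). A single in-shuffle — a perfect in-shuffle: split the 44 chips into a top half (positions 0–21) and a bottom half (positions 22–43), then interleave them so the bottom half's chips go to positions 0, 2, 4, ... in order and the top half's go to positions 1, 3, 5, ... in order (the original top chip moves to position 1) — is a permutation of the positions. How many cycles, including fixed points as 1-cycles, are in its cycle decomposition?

7

Trace each unvisited position around until it returns:
(0 1 3 7 15 31 ... len 12) (2 5 11 23) (4 9 19 39 34 24) (6 13 27 10 21 43 ... len 12) (8 17 35 26) (14 29) (20 41 38 32)
7 cycles in total.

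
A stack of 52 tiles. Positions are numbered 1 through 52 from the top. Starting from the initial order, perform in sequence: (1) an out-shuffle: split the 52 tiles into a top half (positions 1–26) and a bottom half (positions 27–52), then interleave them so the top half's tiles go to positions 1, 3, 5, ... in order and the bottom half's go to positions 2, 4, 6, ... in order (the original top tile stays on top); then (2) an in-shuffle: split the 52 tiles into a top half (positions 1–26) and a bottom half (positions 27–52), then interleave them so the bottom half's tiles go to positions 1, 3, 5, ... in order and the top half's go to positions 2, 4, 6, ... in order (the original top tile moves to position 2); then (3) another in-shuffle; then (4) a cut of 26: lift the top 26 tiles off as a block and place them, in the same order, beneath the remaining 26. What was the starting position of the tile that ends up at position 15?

51

Undo the operations in reverse order, starting from position 15:
  undo op 4 (cut 26): 15 ← 41
  undo op 3 (in-shuffle, from bottom half): 41 ← 47
  undo op 2 (in-shuffle, from bottom half): 47 ← 50
  undo op 1 (out-shuffle, from bottom half): 50 ← 51
So the tile at position 15 came from original position 51.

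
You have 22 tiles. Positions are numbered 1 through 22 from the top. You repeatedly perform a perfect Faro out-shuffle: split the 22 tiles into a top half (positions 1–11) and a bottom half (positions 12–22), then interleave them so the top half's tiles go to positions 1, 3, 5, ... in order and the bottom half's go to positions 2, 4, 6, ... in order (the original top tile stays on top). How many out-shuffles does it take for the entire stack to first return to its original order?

6

The out-shuffle permutes the 22 positions with cycle lengths [1, 1, 2, 3, 3, 6, 6].
Every tile is home exactly when every cycle has completed a whole number of laps, i.e. after lcm(1, 2, 3, 6) = 6 out-shuffles.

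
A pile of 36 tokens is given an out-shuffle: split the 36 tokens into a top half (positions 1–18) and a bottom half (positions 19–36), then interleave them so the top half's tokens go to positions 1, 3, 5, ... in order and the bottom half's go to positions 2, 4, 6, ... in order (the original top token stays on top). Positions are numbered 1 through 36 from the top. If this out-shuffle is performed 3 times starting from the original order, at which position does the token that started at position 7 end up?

14

Track the token's position through each out-shuffle:
7 → 13 → 25 → 14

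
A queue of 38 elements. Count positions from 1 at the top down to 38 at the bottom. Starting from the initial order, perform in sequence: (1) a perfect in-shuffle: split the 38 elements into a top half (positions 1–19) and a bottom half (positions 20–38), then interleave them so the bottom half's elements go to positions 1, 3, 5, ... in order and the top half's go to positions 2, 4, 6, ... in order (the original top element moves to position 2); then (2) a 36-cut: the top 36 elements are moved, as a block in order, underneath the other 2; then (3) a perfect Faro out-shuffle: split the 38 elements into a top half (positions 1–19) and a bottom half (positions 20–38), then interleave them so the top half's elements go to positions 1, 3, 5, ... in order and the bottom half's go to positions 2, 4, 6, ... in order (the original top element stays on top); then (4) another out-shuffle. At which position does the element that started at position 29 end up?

Track the element from position 29 forward through each operation:
  after op 1 (in-shuffle): 29 → 19
  after op 2 (cut 36): 19 → 21
  after op 3 (out-shuffle): 21 → 4
  after op 4 (out-shuffle): 4 → 7

7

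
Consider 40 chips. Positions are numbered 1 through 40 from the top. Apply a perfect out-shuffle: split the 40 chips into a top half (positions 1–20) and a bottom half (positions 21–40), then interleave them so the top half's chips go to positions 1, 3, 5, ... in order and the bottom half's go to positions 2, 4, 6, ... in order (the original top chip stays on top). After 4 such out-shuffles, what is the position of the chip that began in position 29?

Track the chip's position through each out-shuffle:
29 → 18 → 35 → 30 → 20

20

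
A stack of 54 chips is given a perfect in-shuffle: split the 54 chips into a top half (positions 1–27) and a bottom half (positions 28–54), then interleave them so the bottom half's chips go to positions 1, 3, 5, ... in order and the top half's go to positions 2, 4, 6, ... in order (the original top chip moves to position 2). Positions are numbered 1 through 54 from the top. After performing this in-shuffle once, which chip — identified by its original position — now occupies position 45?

50

Work backwards from position 45, undoing one in-shuffle at a time:
45 ← 50
So the chip now at position 45 started at position 50.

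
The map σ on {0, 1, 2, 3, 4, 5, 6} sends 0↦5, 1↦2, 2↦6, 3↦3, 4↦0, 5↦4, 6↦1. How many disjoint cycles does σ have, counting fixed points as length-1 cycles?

3

Cycle decomposition: (0 5 4) (1 2 6) (3).
3 cycles.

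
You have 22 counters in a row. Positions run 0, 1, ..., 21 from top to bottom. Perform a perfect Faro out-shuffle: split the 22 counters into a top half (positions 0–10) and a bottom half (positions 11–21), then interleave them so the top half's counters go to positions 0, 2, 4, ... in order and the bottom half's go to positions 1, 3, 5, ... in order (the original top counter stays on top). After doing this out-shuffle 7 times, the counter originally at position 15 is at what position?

Track the counter's position through each out-shuffle:
15 → 9 → 18 → 15 → 9 → 18 → 15 → 9

9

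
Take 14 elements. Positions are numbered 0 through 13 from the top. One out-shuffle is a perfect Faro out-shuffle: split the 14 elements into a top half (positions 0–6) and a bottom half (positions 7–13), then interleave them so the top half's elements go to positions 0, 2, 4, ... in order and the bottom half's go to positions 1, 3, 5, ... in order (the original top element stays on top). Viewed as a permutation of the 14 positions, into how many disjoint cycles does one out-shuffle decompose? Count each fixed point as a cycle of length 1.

Trace each unvisited position around until it returns:
(0) (1 2 4 8 3 6 ... len 12) (13)
3 cycles in total.

3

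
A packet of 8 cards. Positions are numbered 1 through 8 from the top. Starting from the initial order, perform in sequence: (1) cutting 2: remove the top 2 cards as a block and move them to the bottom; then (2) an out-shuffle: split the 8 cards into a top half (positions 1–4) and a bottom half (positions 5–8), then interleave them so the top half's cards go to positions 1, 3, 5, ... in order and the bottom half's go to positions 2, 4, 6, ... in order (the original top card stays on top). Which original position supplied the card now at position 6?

Undo the operations in reverse order, starting from position 6:
  undo op 2 (out-shuffle, from bottom half): 6 ← 7
  undo op 1 (cut 2): 7 ← 1
So the card at position 6 came from original position 1.

1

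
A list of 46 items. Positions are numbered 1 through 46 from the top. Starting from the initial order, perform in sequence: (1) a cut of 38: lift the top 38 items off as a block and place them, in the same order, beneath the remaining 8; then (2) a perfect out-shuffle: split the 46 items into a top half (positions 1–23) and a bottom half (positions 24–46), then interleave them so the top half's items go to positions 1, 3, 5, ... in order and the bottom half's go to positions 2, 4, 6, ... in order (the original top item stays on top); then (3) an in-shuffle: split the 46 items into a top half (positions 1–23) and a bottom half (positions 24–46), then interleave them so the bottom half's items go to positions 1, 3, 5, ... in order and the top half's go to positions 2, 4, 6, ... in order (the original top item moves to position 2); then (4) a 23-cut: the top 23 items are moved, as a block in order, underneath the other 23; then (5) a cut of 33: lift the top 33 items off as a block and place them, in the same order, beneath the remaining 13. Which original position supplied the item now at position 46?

41

Undo the operations in reverse order, starting from position 46:
  undo op 5 (cut 33): 46 ← 33
  undo op 4 (cut 23): 33 ← 10
  undo op 3 (in-shuffle, from top half): 10 ← 5
  undo op 2 (out-shuffle, from top half): 5 ← 3
  undo op 1 (cut 38): 3 ← 41
So the item at position 46 came from original position 41.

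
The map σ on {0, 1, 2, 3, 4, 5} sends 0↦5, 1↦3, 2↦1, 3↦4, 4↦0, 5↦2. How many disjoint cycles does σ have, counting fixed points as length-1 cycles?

1

Cycle decomposition: (0 5 2 1 3 4).
1 cycle.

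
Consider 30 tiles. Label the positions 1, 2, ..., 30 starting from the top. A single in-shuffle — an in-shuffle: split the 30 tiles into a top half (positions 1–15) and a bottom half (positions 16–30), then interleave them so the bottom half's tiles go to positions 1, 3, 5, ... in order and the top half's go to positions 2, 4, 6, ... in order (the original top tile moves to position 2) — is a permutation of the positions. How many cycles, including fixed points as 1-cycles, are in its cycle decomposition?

Trace each unvisited position around until it returns:
(1 2 4 8 16) (3 6 12 24 17) (5 10 20 9 18) (7 14 28 25 19) (11 22 13 26 21) (15 30 29 27 23)
6 cycles in total.

6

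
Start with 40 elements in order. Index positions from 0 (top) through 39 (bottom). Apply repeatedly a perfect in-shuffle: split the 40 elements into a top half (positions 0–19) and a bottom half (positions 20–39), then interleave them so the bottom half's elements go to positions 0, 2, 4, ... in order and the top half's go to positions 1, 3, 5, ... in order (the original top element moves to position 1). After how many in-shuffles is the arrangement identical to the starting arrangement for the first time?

The in-shuffle permutes the 40 positions with cycle lengths [20, 20].
Every element is home exactly when every cycle has completed a whole number of laps, i.e. after lcm(20) = 20 in-shuffles.

20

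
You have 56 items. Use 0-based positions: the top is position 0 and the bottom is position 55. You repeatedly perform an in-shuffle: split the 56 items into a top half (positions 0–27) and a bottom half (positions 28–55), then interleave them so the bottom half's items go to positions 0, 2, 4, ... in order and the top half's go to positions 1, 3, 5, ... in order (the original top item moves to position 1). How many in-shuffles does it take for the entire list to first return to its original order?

The in-shuffle permutes the 56 positions with cycle lengths [2, 18, 18, 18].
Every item is home exactly when every cycle has completed a whole number of laps, i.e. after lcm(2, 18) = 18 in-shuffles.

18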